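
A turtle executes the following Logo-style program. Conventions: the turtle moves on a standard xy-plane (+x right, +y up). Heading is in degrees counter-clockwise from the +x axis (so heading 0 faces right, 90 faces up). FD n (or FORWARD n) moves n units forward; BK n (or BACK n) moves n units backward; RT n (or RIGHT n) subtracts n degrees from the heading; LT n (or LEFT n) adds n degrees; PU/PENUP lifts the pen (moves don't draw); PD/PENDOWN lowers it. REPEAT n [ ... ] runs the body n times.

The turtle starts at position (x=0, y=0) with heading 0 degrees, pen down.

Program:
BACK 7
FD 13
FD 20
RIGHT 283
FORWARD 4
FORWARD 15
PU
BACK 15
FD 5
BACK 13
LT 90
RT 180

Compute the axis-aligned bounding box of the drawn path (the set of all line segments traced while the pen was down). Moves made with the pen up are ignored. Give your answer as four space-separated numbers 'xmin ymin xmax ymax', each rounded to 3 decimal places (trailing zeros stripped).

Answer: -7 0 30.274 18.513

Derivation:
Executing turtle program step by step:
Start: pos=(0,0), heading=0, pen down
BK 7: (0,0) -> (-7,0) [heading=0, draw]
FD 13: (-7,0) -> (6,0) [heading=0, draw]
FD 20: (6,0) -> (26,0) [heading=0, draw]
RT 283: heading 0 -> 77
FD 4: (26,0) -> (26.9,3.897) [heading=77, draw]
FD 15: (26.9,3.897) -> (30.274,18.513) [heading=77, draw]
PU: pen up
BK 15: (30.274,18.513) -> (26.9,3.897) [heading=77, move]
FD 5: (26.9,3.897) -> (28.025,8.769) [heading=77, move]
BK 13: (28.025,8.769) -> (25.1,-3.897) [heading=77, move]
LT 90: heading 77 -> 167
RT 180: heading 167 -> 347
Final: pos=(25.1,-3.897), heading=347, 5 segment(s) drawn

Segment endpoints: x in {-7, 0, 6, 26, 26.9, 30.274}, y in {0, 3.897, 18.513}
xmin=-7, ymin=0, xmax=30.274, ymax=18.513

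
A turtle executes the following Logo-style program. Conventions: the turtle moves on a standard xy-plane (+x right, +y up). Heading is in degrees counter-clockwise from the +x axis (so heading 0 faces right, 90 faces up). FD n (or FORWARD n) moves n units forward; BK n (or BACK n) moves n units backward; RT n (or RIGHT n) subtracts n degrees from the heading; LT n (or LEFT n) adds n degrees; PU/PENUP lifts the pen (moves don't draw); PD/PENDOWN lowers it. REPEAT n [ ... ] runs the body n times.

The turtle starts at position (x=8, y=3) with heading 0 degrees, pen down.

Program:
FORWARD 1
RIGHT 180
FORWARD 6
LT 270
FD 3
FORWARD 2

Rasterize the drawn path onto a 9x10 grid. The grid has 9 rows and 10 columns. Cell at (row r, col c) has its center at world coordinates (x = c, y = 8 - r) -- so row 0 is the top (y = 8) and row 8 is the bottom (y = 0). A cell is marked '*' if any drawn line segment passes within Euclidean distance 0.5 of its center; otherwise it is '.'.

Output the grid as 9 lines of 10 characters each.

Segment 0: (8,3) -> (9,3)
Segment 1: (9,3) -> (3,3)
Segment 2: (3,3) -> (3,6)
Segment 3: (3,6) -> (3,8)

Answer: ...*......
...*......
...*......
...*......
...*......
...*******
..........
..........
..........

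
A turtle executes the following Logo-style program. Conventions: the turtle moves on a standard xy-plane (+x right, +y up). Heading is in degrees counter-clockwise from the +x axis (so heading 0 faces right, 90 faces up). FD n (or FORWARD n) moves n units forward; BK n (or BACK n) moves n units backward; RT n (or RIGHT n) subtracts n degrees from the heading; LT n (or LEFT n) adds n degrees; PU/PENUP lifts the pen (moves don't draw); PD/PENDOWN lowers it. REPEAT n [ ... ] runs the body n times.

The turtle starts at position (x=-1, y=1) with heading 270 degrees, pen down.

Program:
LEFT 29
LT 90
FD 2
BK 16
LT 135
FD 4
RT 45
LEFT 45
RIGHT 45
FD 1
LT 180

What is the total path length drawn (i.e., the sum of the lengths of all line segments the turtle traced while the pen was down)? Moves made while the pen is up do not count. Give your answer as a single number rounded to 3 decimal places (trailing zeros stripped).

Answer: 23

Derivation:
Executing turtle program step by step:
Start: pos=(-1,1), heading=270, pen down
LT 29: heading 270 -> 299
LT 90: heading 299 -> 29
FD 2: (-1,1) -> (0.749,1.97) [heading=29, draw]
BK 16: (0.749,1.97) -> (-13.245,-5.787) [heading=29, draw]
LT 135: heading 29 -> 164
FD 4: (-13.245,-5.787) -> (-17.09,-4.685) [heading=164, draw]
RT 45: heading 164 -> 119
LT 45: heading 119 -> 164
RT 45: heading 164 -> 119
FD 1: (-17.09,-4.685) -> (-17.575,-3.81) [heading=119, draw]
LT 180: heading 119 -> 299
Final: pos=(-17.575,-3.81), heading=299, 4 segment(s) drawn

Segment lengths:
  seg 1: (-1,1) -> (0.749,1.97), length = 2
  seg 2: (0.749,1.97) -> (-13.245,-5.787), length = 16
  seg 3: (-13.245,-5.787) -> (-17.09,-4.685), length = 4
  seg 4: (-17.09,-4.685) -> (-17.575,-3.81), length = 1
Total = 23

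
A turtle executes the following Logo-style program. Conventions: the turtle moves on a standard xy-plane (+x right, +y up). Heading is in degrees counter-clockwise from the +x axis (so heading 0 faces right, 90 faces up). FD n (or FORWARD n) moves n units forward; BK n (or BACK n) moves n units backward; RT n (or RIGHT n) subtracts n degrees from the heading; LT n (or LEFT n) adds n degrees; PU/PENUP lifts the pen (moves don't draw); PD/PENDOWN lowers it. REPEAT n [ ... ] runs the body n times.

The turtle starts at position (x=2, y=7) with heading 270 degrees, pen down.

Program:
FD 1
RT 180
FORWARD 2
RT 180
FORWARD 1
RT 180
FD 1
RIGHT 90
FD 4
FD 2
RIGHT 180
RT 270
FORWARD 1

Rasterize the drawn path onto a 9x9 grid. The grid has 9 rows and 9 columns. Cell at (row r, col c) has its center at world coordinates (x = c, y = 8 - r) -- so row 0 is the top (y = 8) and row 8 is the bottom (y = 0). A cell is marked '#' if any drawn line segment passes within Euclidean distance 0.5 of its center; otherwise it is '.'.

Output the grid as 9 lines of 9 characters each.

Answer: ..#######
..#.....#
..#......
.........
.........
.........
.........
.........
.........

Derivation:
Segment 0: (2,7) -> (2,6)
Segment 1: (2,6) -> (2,8)
Segment 2: (2,8) -> (2,7)
Segment 3: (2,7) -> (2,8)
Segment 4: (2,8) -> (6,8)
Segment 5: (6,8) -> (8,8)
Segment 6: (8,8) -> (8,7)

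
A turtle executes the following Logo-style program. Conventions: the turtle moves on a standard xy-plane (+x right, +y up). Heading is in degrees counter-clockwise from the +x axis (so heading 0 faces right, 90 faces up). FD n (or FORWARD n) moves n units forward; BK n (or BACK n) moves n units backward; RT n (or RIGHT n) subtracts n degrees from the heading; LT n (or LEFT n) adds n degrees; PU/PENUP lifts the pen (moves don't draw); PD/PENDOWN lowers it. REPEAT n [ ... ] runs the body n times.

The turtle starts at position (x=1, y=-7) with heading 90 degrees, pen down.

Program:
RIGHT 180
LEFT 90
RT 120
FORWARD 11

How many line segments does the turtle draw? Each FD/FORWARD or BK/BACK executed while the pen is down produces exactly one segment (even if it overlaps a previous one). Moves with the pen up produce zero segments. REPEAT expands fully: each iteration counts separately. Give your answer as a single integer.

Answer: 1

Derivation:
Executing turtle program step by step:
Start: pos=(1,-7), heading=90, pen down
RT 180: heading 90 -> 270
LT 90: heading 270 -> 0
RT 120: heading 0 -> 240
FD 11: (1,-7) -> (-4.5,-16.526) [heading=240, draw]
Final: pos=(-4.5,-16.526), heading=240, 1 segment(s) drawn
Segments drawn: 1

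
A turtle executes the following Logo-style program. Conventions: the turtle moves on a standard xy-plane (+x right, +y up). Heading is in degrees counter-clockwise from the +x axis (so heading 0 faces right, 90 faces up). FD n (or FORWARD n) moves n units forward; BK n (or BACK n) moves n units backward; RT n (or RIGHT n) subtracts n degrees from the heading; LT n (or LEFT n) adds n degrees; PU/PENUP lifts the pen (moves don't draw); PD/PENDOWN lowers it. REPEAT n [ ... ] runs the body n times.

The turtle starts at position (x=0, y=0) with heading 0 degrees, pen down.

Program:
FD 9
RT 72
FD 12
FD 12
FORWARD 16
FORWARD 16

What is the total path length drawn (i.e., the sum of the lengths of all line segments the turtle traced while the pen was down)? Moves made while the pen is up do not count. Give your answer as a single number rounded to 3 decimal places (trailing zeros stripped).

Answer: 65

Derivation:
Executing turtle program step by step:
Start: pos=(0,0), heading=0, pen down
FD 9: (0,0) -> (9,0) [heading=0, draw]
RT 72: heading 0 -> 288
FD 12: (9,0) -> (12.708,-11.413) [heading=288, draw]
FD 12: (12.708,-11.413) -> (16.416,-22.825) [heading=288, draw]
FD 16: (16.416,-22.825) -> (21.361,-38.042) [heading=288, draw]
FD 16: (21.361,-38.042) -> (26.305,-53.259) [heading=288, draw]
Final: pos=(26.305,-53.259), heading=288, 5 segment(s) drawn

Segment lengths:
  seg 1: (0,0) -> (9,0), length = 9
  seg 2: (9,0) -> (12.708,-11.413), length = 12
  seg 3: (12.708,-11.413) -> (16.416,-22.825), length = 12
  seg 4: (16.416,-22.825) -> (21.361,-38.042), length = 16
  seg 5: (21.361,-38.042) -> (26.305,-53.259), length = 16
Total = 65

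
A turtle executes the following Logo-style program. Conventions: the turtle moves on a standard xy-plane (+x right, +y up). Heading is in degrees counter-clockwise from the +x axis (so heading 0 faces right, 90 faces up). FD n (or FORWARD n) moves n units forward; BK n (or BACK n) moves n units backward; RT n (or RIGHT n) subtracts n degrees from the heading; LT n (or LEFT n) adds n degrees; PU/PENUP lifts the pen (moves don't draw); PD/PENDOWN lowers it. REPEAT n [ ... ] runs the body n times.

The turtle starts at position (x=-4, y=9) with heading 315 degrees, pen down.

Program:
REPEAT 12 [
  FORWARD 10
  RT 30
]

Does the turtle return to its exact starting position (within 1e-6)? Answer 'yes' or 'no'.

Executing turtle program step by step:
Start: pos=(-4,9), heading=315, pen down
REPEAT 12 [
  -- iteration 1/12 --
  FD 10: (-4,9) -> (3.071,1.929) [heading=315, draw]
  RT 30: heading 315 -> 285
  -- iteration 2/12 --
  FD 10: (3.071,1.929) -> (5.659,-7.73) [heading=285, draw]
  RT 30: heading 285 -> 255
  -- iteration 3/12 --
  FD 10: (5.659,-7.73) -> (3.071,-17.39) [heading=255, draw]
  RT 30: heading 255 -> 225
  -- iteration 4/12 --
  FD 10: (3.071,-17.39) -> (-4,-24.461) [heading=225, draw]
  RT 30: heading 225 -> 195
  -- iteration 5/12 --
  FD 10: (-4,-24.461) -> (-13.659,-27.049) [heading=195, draw]
  RT 30: heading 195 -> 165
  -- iteration 6/12 --
  FD 10: (-13.659,-27.049) -> (-23.319,-24.461) [heading=165, draw]
  RT 30: heading 165 -> 135
  -- iteration 7/12 --
  FD 10: (-23.319,-24.461) -> (-30.39,-17.39) [heading=135, draw]
  RT 30: heading 135 -> 105
  -- iteration 8/12 --
  FD 10: (-30.39,-17.39) -> (-32.978,-7.73) [heading=105, draw]
  RT 30: heading 105 -> 75
  -- iteration 9/12 --
  FD 10: (-32.978,-7.73) -> (-30.39,1.929) [heading=75, draw]
  RT 30: heading 75 -> 45
  -- iteration 10/12 --
  FD 10: (-30.39,1.929) -> (-23.319,9) [heading=45, draw]
  RT 30: heading 45 -> 15
  -- iteration 11/12 --
  FD 10: (-23.319,9) -> (-13.659,11.588) [heading=15, draw]
  RT 30: heading 15 -> 345
  -- iteration 12/12 --
  FD 10: (-13.659,11.588) -> (-4,9) [heading=345, draw]
  RT 30: heading 345 -> 315
]
Final: pos=(-4,9), heading=315, 12 segment(s) drawn

Start position: (-4, 9)
Final position: (-4, 9)
Distance = 0; < 1e-6 -> CLOSED

Answer: yes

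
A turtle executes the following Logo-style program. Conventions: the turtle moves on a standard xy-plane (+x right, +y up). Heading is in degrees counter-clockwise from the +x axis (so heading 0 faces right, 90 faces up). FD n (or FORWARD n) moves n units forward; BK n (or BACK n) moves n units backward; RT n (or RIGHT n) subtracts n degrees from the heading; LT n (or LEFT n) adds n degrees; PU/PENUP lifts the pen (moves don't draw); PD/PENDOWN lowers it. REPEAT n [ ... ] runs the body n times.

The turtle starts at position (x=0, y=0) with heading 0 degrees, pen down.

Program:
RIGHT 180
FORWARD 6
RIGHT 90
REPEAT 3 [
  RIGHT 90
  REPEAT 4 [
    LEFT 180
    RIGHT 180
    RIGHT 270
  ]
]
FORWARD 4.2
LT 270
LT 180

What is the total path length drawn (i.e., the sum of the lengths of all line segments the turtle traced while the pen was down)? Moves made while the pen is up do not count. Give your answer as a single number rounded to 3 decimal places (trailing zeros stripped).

Answer: 10.2

Derivation:
Executing turtle program step by step:
Start: pos=(0,0), heading=0, pen down
RT 180: heading 0 -> 180
FD 6: (0,0) -> (-6,0) [heading=180, draw]
RT 90: heading 180 -> 90
REPEAT 3 [
  -- iteration 1/3 --
  RT 90: heading 90 -> 0
  REPEAT 4 [
    -- iteration 1/4 --
    LT 180: heading 0 -> 180
    RT 180: heading 180 -> 0
    RT 270: heading 0 -> 90
    -- iteration 2/4 --
    LT 180: heading 90 -> 270
    RT 180: heading 270 -> 90
    RT 270: heading 90 -> 180
    -- iteration 3/4 --
    LT 180: heading 180 -> 0
    RT 180: heading 0 -> 180
    RT 270: heading 180 -> 270
    -- iteration 4/4 --
    LT 180: heading 270 -> 90
    RT 180: heading 90 -> 270
    RT 270: heading 270 -> 0
  ]
  -- iteration 2/3 --
  RT 90: heading 0 -> 270
  REPEAT 4 [
    -- iteration 1/4 --
    LT 180: heading 270 -> 90
    RT 180: heading 90 -> 270
    RT 270: heading 270 -> 0
    -- iteration 2/4 --
    LT 180: heading 0 -> 180
    RT 180: heading 180 -> 0
    RT 270: heading 0 -> 90
    -- iteration 3/4 --
    LT 180: heading 90 -> 270
    RT 180: heading 270 -> 90
    RT 270: heading 90 -> 180
    -- iteration 4/4 --
    LT 180: heading 180 -> 0
    RT 180: heading 0 -> 180
    RT 270: heading 180 -> 270
  ]
  -- iteration 3/3 --
  RT 90: heading 270 -> 180
  REPEAT 4 [
    -- iteration 1/4 --
    LT 180: heading 180 -> 0
    RT 180: heading 0 -> 180
    RT 270: heading 180 -> 270
    -- iteration 2/4 --
    LT 180: heading 270 -> 90
    RT 180: heading 90 -> 270
    RT 270: heading 270 -> 0
    -- iteration 3/4 --
    LT 180: heading 0 -> 180
    RT 180: heading 180 -> 0
    RT 270: heading 0 -> 90
    -- iteration 4/4 --
    LT 180: heading 90 -> 270
    RT 180: heading 270 -> 90
    RT 270: heading 90 -> 180
  ]
]
FD 4.2: (-6,0) -> (-10.2,0) [heading=180, draw]
LT 270: heading 180 -> 90
LT 180: heading 90 -> 270
Final: pos=(-10.2,0), heading=270, 2 segment(s) drawn

Segment lengths:
  seg 1: (0,0) -> (-6,0), length = 6
  seg 2: (-6,0) -> (-10.2,0), length = 4.2
Total = 10.2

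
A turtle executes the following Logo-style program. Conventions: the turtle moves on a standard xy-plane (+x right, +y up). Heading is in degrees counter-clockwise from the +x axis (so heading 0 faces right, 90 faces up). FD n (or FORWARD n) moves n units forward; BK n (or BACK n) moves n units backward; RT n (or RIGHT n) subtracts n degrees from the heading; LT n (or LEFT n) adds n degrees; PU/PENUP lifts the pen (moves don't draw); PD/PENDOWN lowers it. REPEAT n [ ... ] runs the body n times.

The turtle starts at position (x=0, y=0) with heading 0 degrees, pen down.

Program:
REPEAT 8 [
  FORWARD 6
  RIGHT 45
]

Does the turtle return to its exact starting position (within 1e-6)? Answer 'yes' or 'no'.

Answer: yes

Derivation:
Executing turtle program step by step:
Start: pos=(0,0), heading=0, pen down
REPEAT 8 [
  -- iteration 1/8 --
  FD 6: (0,0) -> (6,0) [heading=0, draw]
  RT 45: heading 0 -> 315
  -- iteration 2/8 --
  FD 6: (6,0) -> (10.243,-4.243) [heading=315, draw]
  RT 45: heading 315 -> 270
  -- iteration 3/8 --
  FD 6: (10.243,-4.243) -> (10.243,-10.243) [heading=270, draw]
  RT 45: heading 270 -> 225
  -- iteration 4/8 --
  FD 6: (10.243,-10.243) -> (6,-14.485) [heading=225, draw]
  RT 45: heading 225 -> 180
  -- iteration 5/8 --
  FD 6: (6,-14.485) -> (0,-14.485) [heading=180, draw]
  RT 45: heading 180 -> 135
  -- iteration 6/8 --
  FD 6: (0,-14.485) -> (-4.243,-10.243) [heading=135, draw]
  RT 45: heading 135 -> 90
  -- iteration 7/8 --
  FD 6: (-4.243,-10.243) -> (-4.243,-4.243) [heading=90, draw]
  RT 45: heading 90 -> 45
  -- iteration 8/8 --
  FD 6: (-4.243,-4.243) -> (0,0) [heading=45, draw]
  RT 45: heading 45 -> 0
]
Final: pos=(0,0), heading=0, 8 segment(s) drawn

Start position: (0, 0)
Final position: (0, 0)
Distance = 0; < 1e-6 -> CLOSED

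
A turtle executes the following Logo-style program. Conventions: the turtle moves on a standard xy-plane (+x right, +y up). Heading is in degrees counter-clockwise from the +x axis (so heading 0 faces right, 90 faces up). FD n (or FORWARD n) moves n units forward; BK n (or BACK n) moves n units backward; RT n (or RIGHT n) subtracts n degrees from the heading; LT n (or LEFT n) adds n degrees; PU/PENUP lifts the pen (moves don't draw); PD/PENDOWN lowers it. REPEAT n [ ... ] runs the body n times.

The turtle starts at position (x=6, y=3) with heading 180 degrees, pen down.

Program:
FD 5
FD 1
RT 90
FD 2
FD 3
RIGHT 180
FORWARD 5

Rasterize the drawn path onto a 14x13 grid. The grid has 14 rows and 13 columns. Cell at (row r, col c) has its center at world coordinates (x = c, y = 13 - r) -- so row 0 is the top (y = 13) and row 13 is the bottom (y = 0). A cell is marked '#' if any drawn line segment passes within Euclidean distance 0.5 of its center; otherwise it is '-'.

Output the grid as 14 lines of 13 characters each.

Segment 0: (6,3) -> (1,3)
Segment 1: (1,3) -> (0,3)
Segment 2: (0,3) -> (0,5)
Segment 3: (0,5) -> (0,8)
Segment 4: (0,8) -> (0,3)

Answer: -------------
-------------
-------------
-------------
-------------
#------------
#------------
#------------
#------------
#------------
#######------
-------------
-------------
-------------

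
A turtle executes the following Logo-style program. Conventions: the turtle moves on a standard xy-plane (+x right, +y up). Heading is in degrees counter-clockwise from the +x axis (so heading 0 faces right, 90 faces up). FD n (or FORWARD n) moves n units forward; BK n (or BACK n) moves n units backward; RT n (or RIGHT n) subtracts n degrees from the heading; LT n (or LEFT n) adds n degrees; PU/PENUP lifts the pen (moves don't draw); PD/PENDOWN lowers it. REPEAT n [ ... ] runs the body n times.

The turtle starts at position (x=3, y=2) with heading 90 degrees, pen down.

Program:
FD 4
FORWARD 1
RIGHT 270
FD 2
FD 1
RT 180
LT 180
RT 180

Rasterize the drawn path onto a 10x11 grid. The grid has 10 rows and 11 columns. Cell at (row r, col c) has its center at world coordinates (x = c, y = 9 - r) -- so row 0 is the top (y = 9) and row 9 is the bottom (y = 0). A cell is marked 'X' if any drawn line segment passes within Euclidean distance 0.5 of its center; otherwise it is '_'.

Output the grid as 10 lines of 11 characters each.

Segment 0: (3,2) -> (3,6)
Segment 1: (3,6) -> (3,7)
Segment 2: (3,7) -> (1,7)
Segment 3: (1,7) -> (0,7)

Answer: ___________
___________
XXXX_______
___X_______
___X_______
___X_______
___X_______
___X_______
___________
___________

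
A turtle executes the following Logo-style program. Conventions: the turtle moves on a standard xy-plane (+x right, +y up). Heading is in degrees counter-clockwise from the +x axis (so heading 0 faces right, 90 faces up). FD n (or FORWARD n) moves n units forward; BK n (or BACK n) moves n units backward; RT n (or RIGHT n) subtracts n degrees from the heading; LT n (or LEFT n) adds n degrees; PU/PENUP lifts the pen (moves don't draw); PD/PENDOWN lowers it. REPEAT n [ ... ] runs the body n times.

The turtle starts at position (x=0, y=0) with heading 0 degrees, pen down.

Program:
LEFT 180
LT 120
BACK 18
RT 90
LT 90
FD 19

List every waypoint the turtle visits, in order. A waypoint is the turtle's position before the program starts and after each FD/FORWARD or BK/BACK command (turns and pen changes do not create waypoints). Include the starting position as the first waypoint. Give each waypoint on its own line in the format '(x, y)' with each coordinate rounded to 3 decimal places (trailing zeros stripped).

Answer: (0, 0)
(-9, 15.588)
(0.5, -0.866)

Derivation:
Executing turtle program step by step:
Start: pos=(0,0), heading=0, pen down
LT 180: heading 0 -> 180
LT 120: heading 180 -> 300
BK 18: (0,0) -> (-9,15.588) [heading=300, draw]
RT 90: heading 300 -> 210
LT 90: heading 210 -> 300
FD 19: (-9,15.588) -> (0.5,-0.866) [heading=300, draw]
Final: pos=(0.5,-0.866), heading=300, 2 segment(s) drawn
Waypoints (3 total):
(0, 0)
(-9, 15.588)
(0.5, -0.866)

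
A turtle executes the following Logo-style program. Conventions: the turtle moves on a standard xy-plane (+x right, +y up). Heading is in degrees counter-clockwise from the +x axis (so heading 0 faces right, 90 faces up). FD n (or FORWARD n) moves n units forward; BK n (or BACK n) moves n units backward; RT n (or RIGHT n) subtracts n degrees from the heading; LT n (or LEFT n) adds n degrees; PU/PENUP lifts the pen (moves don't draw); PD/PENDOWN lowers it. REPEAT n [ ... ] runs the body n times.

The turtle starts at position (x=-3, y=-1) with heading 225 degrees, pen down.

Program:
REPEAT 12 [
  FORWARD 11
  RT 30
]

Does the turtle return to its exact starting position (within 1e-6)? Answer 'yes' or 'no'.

Answer: yes

Derivation:
Executing turtle program step by step:
Start: pos=(-3,-1), heading=225, pen down
REPEAT 12 [
  -- iteration 1/12 --
  FD 11: (-3,-1) -> (-10.778,-8.778) [heading=225, draw]
  RT 30: heading 225 -> 195
  -- iteration 2/12 --
  FD 11: (-10.778,-8.778) -> (-21.403,-11.625) [heading=195, draw]
  RT 30: heading 195 -> 165
  -- iteration 3/12 --
  FD 11: (-21.403,-11.625) -> (-32.029,-8.778) [heading=165, draw]
  RT 30: heading 165 -> 135
  -- iteration 4/12 --
  FD 11: (-32.029,-8.778) -> (-39.807,-1) [heading=135, draw]
  RT 30: heading 135 -> 105
  -- iteration 5/12 --
  FD 11: (-39.807,-1) -> (-42.654,9.625) [heading=105, draw]
  RT 30: heading 105 -> 75
  -- iteration 6/12 --
  FD 11: (-42.654,9.625) -> (-39.807,20.25) [heading=75, draw]
  RT 30: heading 75 -> 45
  -- iteration 7/12 --
  FD 11: (-39.807,20.25) -> (-32.029,28.029) [heading=45, draw]
  RT 30: heading 45 -> 15
  -- iteration 8/12 --
  FD 11: (-32.029,28.029) -> (-21.403,30.876) [heading=15, draw]
  RT 30: heading 15 -> 345
  -- iteration 9/12 --
  FD 11: (-21.403,30.876) -> (-10.778,28.029) [heading=345, draw]
  RT 30: heading 345 -> 315
  -- iteration 10/12 --
  FD 11: (-10.778,28.029) -> (-3,20.25) [heading=315, draw]
  RT 30: heading 315 -> 285
  -- iteration 11/12 --
  FD 11: (-3,20.25) -> (-0.153,9.625) [heading=285, draw]
  RT 30: heading 285 -> 255
  -- iteration 12/12 --
  FD 11: (-0.153,9.625) -> (-3,-1) [heading=255, draw]
  RT 30: heading 255 -> 225
]
Final: pos=(-3,-1), heading=225, 12 segment(s) drawn

Start position: (-3, -1)
Final position: (-3, -1)
Distance = 0; < 1e-6 -> CLOSED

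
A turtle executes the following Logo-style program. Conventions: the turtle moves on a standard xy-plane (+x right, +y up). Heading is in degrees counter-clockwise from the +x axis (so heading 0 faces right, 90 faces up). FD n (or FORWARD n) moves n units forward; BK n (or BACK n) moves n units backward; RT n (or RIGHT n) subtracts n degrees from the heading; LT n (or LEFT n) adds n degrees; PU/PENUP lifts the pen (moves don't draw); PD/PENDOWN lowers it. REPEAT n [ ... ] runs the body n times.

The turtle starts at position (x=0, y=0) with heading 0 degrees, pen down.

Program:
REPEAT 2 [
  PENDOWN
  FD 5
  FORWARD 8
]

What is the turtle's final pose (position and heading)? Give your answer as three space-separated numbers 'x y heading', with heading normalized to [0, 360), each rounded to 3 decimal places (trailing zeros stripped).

Answer: 26 0 0

Derivation:
Executing turtle program step by step:
Start: pos=(0,0), heading=0, pen down
REPEAT 2 [
  -- iteration 1/2 --
  PD: pen down
  FD 5: (0,0) -> (5,0) [heading=0, draw]
  FD 8: (5,0) -> (13,0) [heading=0, draw]
  -- iteration 2/2 --
  PD: pen down
  FD 5: (13,0) -> (18,0) [heading=0, draw]
  FD 8: (18,0) -> (26,0) [heading=0, draw]
]
Final: pos=(26,0), heading=0, 4 segment(s) drawn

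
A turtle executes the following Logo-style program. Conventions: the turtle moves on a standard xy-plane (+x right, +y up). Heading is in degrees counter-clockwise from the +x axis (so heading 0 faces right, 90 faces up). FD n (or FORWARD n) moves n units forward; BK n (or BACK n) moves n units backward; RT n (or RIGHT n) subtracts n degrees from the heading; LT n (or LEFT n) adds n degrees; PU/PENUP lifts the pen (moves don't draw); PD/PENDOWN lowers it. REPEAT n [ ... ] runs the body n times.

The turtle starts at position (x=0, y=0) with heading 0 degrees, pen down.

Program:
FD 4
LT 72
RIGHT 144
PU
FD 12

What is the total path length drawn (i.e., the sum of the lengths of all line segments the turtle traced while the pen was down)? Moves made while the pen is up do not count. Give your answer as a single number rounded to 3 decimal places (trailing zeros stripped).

Executing turtle program step by step:
Start: pos=(0,0), heading=0, pen down
FD 4: (0,0) -> (4,0) [heading=0, draw]
LT 72: heading 0 -> 72
RT 144: heading 72 -> 288
PU: pen up
FD 12: (4,0) -> (7.708,-11.413) [heading=288, move]
Final: pos=(7.708,-11.413), heading=288, 1 segment(s) drawn

Segment lengths:
  seg 1: (0,0) -> (4,0), length = 4
Total = 4

Answer: 4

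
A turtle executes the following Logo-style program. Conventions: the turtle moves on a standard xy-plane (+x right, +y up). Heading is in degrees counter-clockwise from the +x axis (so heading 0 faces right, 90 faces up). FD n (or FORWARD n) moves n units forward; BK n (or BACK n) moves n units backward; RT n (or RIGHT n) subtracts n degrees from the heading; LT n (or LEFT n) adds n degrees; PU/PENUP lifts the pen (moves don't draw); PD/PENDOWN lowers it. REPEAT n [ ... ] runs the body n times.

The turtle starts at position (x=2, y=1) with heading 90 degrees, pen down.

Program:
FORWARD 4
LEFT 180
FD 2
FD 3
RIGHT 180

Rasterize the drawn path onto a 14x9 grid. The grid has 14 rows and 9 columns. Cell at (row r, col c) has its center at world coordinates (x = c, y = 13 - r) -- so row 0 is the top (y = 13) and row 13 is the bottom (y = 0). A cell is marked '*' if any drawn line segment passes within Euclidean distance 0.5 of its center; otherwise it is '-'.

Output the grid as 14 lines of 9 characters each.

Segment 0: (2,1) -> (2,5)
Segment 1: (2,5) -> (2,3)
Segment 2: (2,3) -> (2,0)

Answer: ---------
---------
---------
---------
---------
---------
---------
---------
--*------
--*------
--*------
--*------
--*------
--*------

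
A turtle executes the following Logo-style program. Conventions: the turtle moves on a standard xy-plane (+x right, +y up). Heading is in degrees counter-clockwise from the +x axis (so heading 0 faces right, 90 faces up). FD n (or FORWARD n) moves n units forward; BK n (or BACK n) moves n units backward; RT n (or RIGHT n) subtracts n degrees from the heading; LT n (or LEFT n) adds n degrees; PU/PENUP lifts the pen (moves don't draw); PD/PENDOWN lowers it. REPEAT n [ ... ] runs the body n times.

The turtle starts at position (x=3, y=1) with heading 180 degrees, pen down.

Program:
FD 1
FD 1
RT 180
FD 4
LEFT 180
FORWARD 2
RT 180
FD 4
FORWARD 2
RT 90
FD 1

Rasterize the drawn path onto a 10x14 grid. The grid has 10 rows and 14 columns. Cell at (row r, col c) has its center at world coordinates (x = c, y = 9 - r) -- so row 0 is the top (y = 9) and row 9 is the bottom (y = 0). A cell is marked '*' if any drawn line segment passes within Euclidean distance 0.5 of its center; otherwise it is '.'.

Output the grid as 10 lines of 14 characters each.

Answer: ..............
..............
..............
..............
..............
..............
..............
..............
.*********....
.........*....

Derivation:
Segment 0: (3,1) -> (2,1)
Segment 1: (2,1) -> (1,1)
Segment 2: (1,1) -> (5,1)
Segment 3: (5,1) -> (3,1)
Segment 4: (3,1) -> (7,1)
Segment 5: (7,1) -> (9,1)
Segment 6: (9,1) -> (9,0)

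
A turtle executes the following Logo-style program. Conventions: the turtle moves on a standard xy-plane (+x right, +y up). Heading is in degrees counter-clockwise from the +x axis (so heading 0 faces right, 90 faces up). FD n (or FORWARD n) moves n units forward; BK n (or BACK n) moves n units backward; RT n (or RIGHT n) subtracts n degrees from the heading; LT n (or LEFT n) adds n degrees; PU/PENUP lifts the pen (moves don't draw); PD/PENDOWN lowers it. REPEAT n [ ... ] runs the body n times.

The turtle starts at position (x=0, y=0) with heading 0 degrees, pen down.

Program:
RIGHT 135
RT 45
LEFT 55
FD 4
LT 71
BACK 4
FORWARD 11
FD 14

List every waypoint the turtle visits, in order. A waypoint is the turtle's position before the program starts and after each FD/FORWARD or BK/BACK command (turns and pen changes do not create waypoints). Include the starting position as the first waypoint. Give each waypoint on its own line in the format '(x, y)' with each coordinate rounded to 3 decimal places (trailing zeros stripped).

Answer: (0, 0)
(-2.294, -3.277)
(-4.645, -0.041)
(1.82, -8.94)
(10.049, -20.266)

Derivation:
Executing turtle program step by step:
Start: pos=(0,0), heading=0, pen down
RT 135: heading 0 -> 225
RT 45: heading 225 -> 180
LT 55: heading 180 -> 235
FD 4: (0,0) -> (-2.294,-3.277) [heading=235, draw]
LT 71: heading 235 -> 306
BK 4: (-2.294,-3.277) -> (-4.645,-0.041) [heading=306, draw]
FD 11: (-4.645,-0.041) -> (1.82,-8.94) [heading=306, draw]
FD 14: (1.82,-8.94) -> (10.049,-20.266) [heading=306, draw]
Final: pos=(10.049,-20.266), heading=306, 4 segment(s) drawn
Waypoints (5 total):
(0, 0)
(-2.294, -3.277)
(-4.645, -0.041)
(1.82, -8.94)
(10.049, -20.266)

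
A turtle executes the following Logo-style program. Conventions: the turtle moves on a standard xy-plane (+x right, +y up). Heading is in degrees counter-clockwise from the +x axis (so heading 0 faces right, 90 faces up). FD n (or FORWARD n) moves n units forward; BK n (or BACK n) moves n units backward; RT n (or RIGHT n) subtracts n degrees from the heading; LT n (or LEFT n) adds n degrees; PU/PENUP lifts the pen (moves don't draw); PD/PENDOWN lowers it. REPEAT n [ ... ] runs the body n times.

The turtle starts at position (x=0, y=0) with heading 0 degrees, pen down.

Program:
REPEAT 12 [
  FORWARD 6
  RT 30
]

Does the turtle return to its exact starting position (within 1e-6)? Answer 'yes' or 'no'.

Executing turtle program step by step:
Start: pos=(0,0), heading=0, pen down
REPEAT 12 [
  -- iteration 1/12 --
  FD 6: (0,0) -> (6,0) [heading=0, draw]
  RT 30: heading 0 -> 330
  -- iteration 2/12 --
  FD 6: (6,0) -> (11.196,-3) [heading=330, draw]
  RT 30: heading 330 -> 300
  -- iteration 3/12 --
  FD 6: (11.196,-3) -> (14.196,-8.196) [heading=300, draw]
  RT 30: heading 300 -> 270
  -- iteration 4/12 --
  FD 6: (14.196,-8.196) -> (14.196,-14.196) [heading=270, draw]
  RT 30: heading 270 -> 240
  -- iteration 5/12 --
  FD 6: (14.196,-14.196) -> (11.196,-19.392) [heading=240, draw]
  RT 30: heading 240 -> 210
  -- iteration 6/12 --
  FD 6: (11.196,-19.392) -> (6,-22.392) [heading=210, draw]
  RT 30: heading 210 -> 180
  -- iteration 7/12 --
  FD 6: (6,-22.392) -> (0,-22.392) [heading=180, draw]
  RT 30: heading 180 -> 150
  -- iteration 8/12 --
  FD 6: (0,-22.392) -> (-5.196,-19.392) [heading=150, draw]
  RT 30: heading 150 -> 120
  -- iteration 9/12 --
  FD 6: (-5.196,-19.392) -> (-8.196,-14.196) [heading=120, draw]
  RT 30: heading 120 -> 90
  -- iteration 10/12 --
  FD 6: (-8.196,-14.196) -> (-8.196,-8.196) [heading=90, draw]
  RT 30: heading 90 -> 60
  -- iteration 11/12 --
  FD 6: (-8.196,-8.196) -> (-5.196,-3) [heading=60, draw]
  RT 30: heading 60 -> 30
  -- iteration 12/12 --
  FD 6: (-5.196,-3) -> (0,0) [heading=30, draw]
  RT 30: heading 30 -> 0
]
Final: pos=(0,0), heading=0, 12 segment(s) drawn

Start position: (0, 0)
Final position: (0, 0)
Distance = 0; < 1e-6 -> CLOSED

Answer: yes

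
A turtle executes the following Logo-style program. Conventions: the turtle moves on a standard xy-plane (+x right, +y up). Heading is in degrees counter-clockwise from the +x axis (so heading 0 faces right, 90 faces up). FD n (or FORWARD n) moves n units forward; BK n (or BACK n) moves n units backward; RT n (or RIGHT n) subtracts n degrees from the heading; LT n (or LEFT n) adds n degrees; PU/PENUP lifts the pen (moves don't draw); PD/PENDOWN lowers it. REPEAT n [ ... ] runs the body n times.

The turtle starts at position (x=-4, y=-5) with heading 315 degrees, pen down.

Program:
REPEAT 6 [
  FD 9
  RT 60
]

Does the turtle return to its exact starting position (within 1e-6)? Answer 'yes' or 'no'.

Executing turtle program step by step:
Start: pos=(-4,-5), heading=315, pen down
REPEAT 6 [
  -- iteration 1/6 --
  FD 9: (-4,-5) -> (2.364,-11.364) [heading=315, draw]
  RT 60: heading 315 -> 255
  -- iteration 2/6 --
  FD 9: (2.364,-11.364) -> (0.035,-20.057) [heading=255, draw]
  RT 60: heading 255 -> 195
  -- iteration 3/6 --
  FD 9: (0.035,-20.057) -> (-8.659,-22.387) [heading=195, draw]
  RT 60: heading 195 -> 135
  -- iteration 4/6 --
  FD 9: (-8.659,-22.387) -> (-15.023,-16.023) [heading=135, draw]
  RT 60: heading 135 -> 75
  -- iteration 5/6 --
  FD 9: (-15.023,-16.023) -> (-12.693,-7.329) [heading=75, draw]
  RT 60: heading 75 -> 15
  -- iteration 6/6 --
  FD 9: (-12.693,-7.329) -> (-4,-5) [heading=15, draw]
  RT 60: heading 15 -> 315
]
Final: pos=(-4,-5), heading=315, 6 segment(s) drawn

Start position: (-4, -5)
Final position: (-4, -5)
Distance = 0; < 1e-6 -> CLOSED

Answer: yes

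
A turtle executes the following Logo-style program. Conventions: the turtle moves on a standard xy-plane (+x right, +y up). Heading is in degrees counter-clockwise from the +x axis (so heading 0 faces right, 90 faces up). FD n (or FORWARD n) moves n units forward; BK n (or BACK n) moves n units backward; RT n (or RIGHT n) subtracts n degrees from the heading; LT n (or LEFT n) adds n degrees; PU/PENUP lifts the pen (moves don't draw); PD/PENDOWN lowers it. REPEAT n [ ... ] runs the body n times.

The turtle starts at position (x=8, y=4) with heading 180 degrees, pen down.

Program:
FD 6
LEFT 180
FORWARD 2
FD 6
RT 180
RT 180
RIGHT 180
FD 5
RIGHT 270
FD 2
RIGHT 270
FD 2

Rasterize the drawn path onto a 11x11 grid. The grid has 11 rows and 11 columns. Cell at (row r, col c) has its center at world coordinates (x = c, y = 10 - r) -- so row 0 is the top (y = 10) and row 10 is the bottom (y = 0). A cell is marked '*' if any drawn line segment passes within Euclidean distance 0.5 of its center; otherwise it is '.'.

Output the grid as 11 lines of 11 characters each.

Answer: ...........
...........
...........
...........
...........
...........
..*********
.....*.....
.....***...
...........
...........

Derivation:
Segment 0: (8,4) -> (2,4)
Segment 1: (2,4) -> (4,4)
Segment 2: (4,4) -> (10,4)
Segment 3: (10,4) -> (5,4)
Segment 4: (5,4) -> (5,2)
Segment 5: (5,2) -> (7,2)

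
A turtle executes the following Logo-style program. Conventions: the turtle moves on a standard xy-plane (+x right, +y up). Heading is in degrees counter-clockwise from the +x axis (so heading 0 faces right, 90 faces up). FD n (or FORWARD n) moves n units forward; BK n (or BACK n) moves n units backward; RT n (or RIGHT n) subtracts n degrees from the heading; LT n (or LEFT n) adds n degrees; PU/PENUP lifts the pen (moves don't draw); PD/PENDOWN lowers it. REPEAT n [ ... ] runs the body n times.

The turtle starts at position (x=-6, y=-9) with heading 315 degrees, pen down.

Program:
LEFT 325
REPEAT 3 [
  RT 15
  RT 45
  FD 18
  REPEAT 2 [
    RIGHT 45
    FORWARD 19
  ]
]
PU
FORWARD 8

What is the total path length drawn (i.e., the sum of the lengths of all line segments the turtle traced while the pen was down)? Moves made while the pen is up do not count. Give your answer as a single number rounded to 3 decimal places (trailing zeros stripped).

Executing turtle program step by step:
Start: pos=(-6,-9), heading=315, pen down
LT 325: heading 315 -> 280
REPEAT 3 [
  -- iteration 1/3 --
  RT 15: heading 280 -> 265
  RT 45: heading 265 -> 220
  FD 18: (-6,-9) -> (-19.789,-20.57) [heading=220, draw]
  REPEAT 2 [
    -- iteration 1/2 --
    RT 45: heading 220 -> 175
    FD 19: (-19.789,-20.57) -> (-38.716,-18.914) [heading=175, draw]
    -- iteration 2/2 --
    RT 45: heading 175 -> 130
    FD 19: (-38.716,-18.914) -> (-50.929,-4.359) [heading=130, draw]
  ]
  -- iteration 2/3 --
  RT 15: heading 130 -> 115
  RT 45: heading 115 -> 70
  FD 18: (-50.929,-4.359) -> (-44.773,12.555) [heading=70, draw]
  REPEAT 2 [
    -- iteration 1/2 --
    RT 45: heading 70 -> 25
    FD 19: (-44.773,12.555) -> (-27.553,20.585) [heading=25, draw]
    -- iteration 2/2 --
    RT 45: heading 25 -> 340
    FD 19: (-27.553,20.585) -> (-9.699,14.086) [heading=340, draw]
  ]
  -- iteration 3/3 --
  RT 15: heading 340 -> 325
  RT 45: heading 325 -> 280
  FD 18: (-9.699,14.086) -> (-6.573,-3.64) [heading=280, draw]
  REPEAT 2 [
    -- iteration 1/2 --
    RT 45: heading 280 -> 235
    FD 19: (-6.573,-3.64) -> (-17.471,-19.204) [heading=235, draw]
    -- iteration 2/2 --
    RT 45: heading 235 -> 190
    FD 19: (-17.471,-19.204) -> (-36.183,-22.503) [heading=190, draw]
  ]
]
PU: pen up
FD 8: (-36.183,-22.503) -> (-44.061,-23.892) [heading=190, move]
Final: pos=(-44.061,-23.892), heading=190, 9 segment(s) drawn

Segment lengths:
  seg 1: (-6,-9) -> (-19.789,-20.57), length = 18
  seg 2: (-19.789,-20.57) -> (-38.716,-18.914), length = 19
  seg 3: (-38.716,-18.914) -> (-50.929,-4.359), length = 19
  seg 4: (-50.929,-4.359) -> (-44.773,12.555), length = 18
  seg 5: (-44.773,12.555) -> (-27.553,20.585), length = 19
  seg 6: (-27.553,20.585) -> (-9.699,14.086), length = 19
  seg 7: (-9.699,14.086) -> (-6.573,-3.64), length = 18
  seg 8: (-6.573,-3.64) -> (-17.471,-19.204), length = 19
  seg 9: (-17.471,-19.204) -> (-36.183,-22.503), length = 19
Total = 168

Answer: 168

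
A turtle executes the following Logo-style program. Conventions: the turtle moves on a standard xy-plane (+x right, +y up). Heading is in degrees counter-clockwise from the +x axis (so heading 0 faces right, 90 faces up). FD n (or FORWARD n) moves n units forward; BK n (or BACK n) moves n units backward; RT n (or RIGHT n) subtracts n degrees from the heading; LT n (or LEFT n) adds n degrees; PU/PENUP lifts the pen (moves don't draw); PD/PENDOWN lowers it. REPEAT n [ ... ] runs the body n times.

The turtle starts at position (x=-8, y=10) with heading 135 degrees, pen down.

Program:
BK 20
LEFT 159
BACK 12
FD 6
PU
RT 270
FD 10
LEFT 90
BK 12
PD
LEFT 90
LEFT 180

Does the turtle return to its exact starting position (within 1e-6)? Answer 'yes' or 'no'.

Executing turtle program step by step:
Start: pos=(-8,10), heading=135, pen down
BK 20: (-8,10) -> (6.142,-4.142) [heading=135, draw]
LT 159: heading 135 -> 294
BK 12: (6.142,-4.142) -> (1.261,6.82) [heading=294, draw]
FD 6: (1.261,6.82) -> (3.702,1.339) [heading=294, draw]
PU: pen up
RT 270: heading 294 -> 24
FD 10: (3.702,1.339) -> (12.837,5.407) [heading=24, move]
LT 90: heading 24 -> 114
BK 12: (12.837,5.407) -> (17.718,-5.556) [heading=114, move]
PD: pen down
LT 90: heading 114 -> 204
LT 180: heading 204 -> 24
Final: pos=(17.718,-5.556), heading=24, 3 segment(s) drawn

Start position: (-8, 10)
Final position: (17.718, -5.556)
Distance = 30.057; >= 1e-6 -> NOT closed

Answer: no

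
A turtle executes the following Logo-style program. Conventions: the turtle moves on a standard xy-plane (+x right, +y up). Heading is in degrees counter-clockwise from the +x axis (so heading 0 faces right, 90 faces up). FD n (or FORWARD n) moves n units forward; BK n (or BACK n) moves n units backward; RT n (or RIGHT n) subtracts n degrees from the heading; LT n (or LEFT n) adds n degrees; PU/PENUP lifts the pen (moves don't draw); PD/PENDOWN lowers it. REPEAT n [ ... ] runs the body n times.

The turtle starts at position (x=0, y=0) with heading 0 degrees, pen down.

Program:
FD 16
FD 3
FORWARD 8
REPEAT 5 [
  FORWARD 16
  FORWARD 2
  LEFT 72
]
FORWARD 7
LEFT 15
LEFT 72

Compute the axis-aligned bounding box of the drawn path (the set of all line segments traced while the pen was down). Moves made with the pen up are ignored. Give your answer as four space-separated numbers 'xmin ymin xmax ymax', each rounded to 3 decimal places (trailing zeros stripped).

Executing turtle program step by step:
Start: pos=(0,0), heading=0, pen down
FD 16: (0,0) -> (16,0) [heading=0, draw]
FD 3: (16,0) -> (19,0) [heading=0, draw]
FD 8: (19,0) -> (27,0) [heading=0, draw]
REPEAT 5 [
  -- iteration 1/5 --
  FD 16: (27,0) -> (43,0) [heading=0, draw]
  FD 2: (43,0) -> (45,0) [heading=0, draw]
  LT 72: heading 0 -> 72
  -- iteration 2/5 --
  FD 16: (45,0) -> (49.944,15.217) [heading=72, draw]
  FD 2: (49.944,15.217) -> (50.562,17.119) [heading=72, draw]
  LT 72: heading 72 -> 144
  -- iteration 3/5 --
  FD 16: (50.562,17.119) -> (37.618,26.524) [heading=144, draw]
  FD 2: (37.618,26.524) -> (36,27.699) [heading=144, draw]
  LT 72: heading 144 -> 216
  -- iteration 4/5 --
  FD 16: (36,27.699) -> (23.056,18.295) [heading=216, draw]
  FD 2: (23.056,18.295) -> (21.438,17.119) [heading=216, draw]
  LT 72: heading 216 -> 288
  -- iteration 5/5 --
  FD 16: (21.438,17.119) -> (26.382,1.902) [heading=288, draw]
  FD 2: (26.382,1.902) -> (27,0) [heading=288, draw]
  LT 72: heading 288 -> 0
]
FD 7: (27,0) -> (34,0) [heading=0, draw]
LT 15: heading 0 -> 15
LT 72: heading 15 -> 87
Final: pos=(34,0), heading=87, 14 segment(s) drawn

Segment endpoints: x in {0, 16, 19, 21.438, 23.056, 26.382, 27, 27, 34, 36, 37.618, 43, 45, 49.944, 50.562}, y in {0, 0, 1.902, 15.217, 17.119, 17.119, 18.295, 26.524, 27.699}
xmin=0, ymin=0, xmax=50.562, ymax=27.699

Answer: 0 0 50.562 27.699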